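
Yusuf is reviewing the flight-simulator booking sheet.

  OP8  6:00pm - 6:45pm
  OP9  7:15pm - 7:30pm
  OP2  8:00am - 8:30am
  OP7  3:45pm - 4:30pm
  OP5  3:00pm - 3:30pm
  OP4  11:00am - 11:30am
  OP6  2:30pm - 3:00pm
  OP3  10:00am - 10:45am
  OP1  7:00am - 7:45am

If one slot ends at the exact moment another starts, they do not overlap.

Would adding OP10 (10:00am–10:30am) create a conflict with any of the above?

OP1: ends 7:45am at or before OP10 starts 10:00am → clear.
OP2: ends 8:30am at or before OP10 starts 10:00am → clear.
OP3: starts 10:00am before OP10 ends 10:30am, and ends 10:45am after OP10 starts 10:00am → overlap.
OP4: starts 11:00am at or after OP10 ends 10:30am → clear.
OP6: starts 2:30pm at or after OP10 ends 10:30am → clear.
OP5: starts 3:00pm at or after OP10 ends 10:30am → clear.
OP7: starts 3:45pm at or after OP10 ends 10:30am → clear.
OP8: starts 6:00pm at or after OP10 ends 10:30am → clear.
OP9: starts 7:15pm at or after OP10 ends 10:30am → clear.
OP10 overlaps OP3.

Yes — it overlaps OP3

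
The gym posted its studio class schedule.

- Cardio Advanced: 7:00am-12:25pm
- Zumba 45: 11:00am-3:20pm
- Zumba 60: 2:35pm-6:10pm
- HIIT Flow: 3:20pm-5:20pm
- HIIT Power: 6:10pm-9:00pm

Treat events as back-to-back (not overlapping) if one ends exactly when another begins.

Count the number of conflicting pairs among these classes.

Sorted by start: Cardio Advanced, Zumba 45, Zumba 60, HIIT Flow, HIIT Power.
Zumba 45 starts before Cardio Advanced ends → Cardio Advanced and Zumba 45 overlap.
Zumba 60 starts after Cardio Advanced ends, so nothing later overlaps Cardio Advanced either.
Zumba 60 starts before Zumba 45 ends → Zumba 45 and Zumba 60 overlap.
HIIT Flow starts exactly when Zumba 45 ends (back-to-back, no overlap), so nothing later overlaps Zumba 45 either.
HIIT Flow starts before Zumba 60 ends → Zumba 60 and HIIT Flow overlap.
HIIT Power starts exactly when Zumba 60 ends (back-to-back, no overlap).
HIIT Power starts after HIIT Flow ends.
Overlapping pairs: Cardio Advanced & Zumba 45, HIIT Flow & Zumba 60, Zumba 45 & Zumba 60 — 3 in total.

3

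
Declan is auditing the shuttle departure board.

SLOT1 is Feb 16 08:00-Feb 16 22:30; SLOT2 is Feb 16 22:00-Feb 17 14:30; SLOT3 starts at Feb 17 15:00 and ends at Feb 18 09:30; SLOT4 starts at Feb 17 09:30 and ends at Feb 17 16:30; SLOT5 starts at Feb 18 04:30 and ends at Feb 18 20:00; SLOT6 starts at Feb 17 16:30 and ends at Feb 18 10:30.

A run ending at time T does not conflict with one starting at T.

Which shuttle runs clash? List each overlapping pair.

Sorted by start: SLOT1, SLOT2, SLOT4, SLOT3, SLOT6, SLOT5.
SLOT2 starts before SLOT1 ends → SLOT1 and SLOT2 overlap.
SLOT4 starts after SLOT1 ends; SLOT1 is clear from here.
SLOT4 starts before SLOT2 ends → SLOT2 and SLOT4 overlap.
SLOT3 starts after SLOT2 ends; SLOT2 is clear from here.
SLOT3 starts before SLOT4 ends → SLOT4 and SLOT3 overlap.
SLOT6 starts exactly when SLOT4 ends (back-to-back, no overlap); SLOT4 is clear from here.
SLOT6 starts before SLOT3 ends → SLOT3 and SLOT6 overlap.
SLOT5 starts before SLOT3 ends → SLOT3 and SLOT5 overlap.
SLOT5 starts before SLOT6 ends → SLOT6 and SLOT5 overlap.

SLOT1 & SLOT2, SLOT2 & SLOT4, SLOT3 & SLOT4, SLOT3 & SLOT5, SLOT3 & SLOT6, SLOT5 & SLOT6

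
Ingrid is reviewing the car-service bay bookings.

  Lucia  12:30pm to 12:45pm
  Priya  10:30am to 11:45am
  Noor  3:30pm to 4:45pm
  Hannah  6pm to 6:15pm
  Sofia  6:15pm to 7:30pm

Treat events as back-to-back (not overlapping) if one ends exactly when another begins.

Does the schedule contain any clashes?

No

Sorted by start: Priya, Lucia, Noor, Hannah, Sofia.
Lucia starts after Priya ends, so Priya has no further overlaps.
Noor starts after Lucia ends, so Lucia has no further overlaps.
Hannah starts after Noor ends, so Noor has no further overlaps.
Sofia starts exactly when Hannah ends (back-to-back, no overlap).
Every pair is clear; the schedule has no overlaps.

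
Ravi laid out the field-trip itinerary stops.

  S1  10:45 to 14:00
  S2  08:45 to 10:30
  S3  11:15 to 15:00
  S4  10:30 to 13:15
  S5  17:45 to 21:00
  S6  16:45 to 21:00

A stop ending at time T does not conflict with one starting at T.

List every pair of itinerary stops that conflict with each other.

S1 & S3, S1 & S4, S3 & S4, S5 & S6

Two intervals overlap when each starts before the other ends.
Sorted by start: S2, S4, S1, S3, S6, S5.
S4 starts exactly when S2 ends (back-to-back, no overlap); S2 is clear from here.
S1 starts before S4 ends → S4 and S1 overlap.
S3 starts before S4 ends → S4 and S3 overlap.
S6 starts after S4 ends; S4 is clear from here.
S3 starts before S1 ends → S1 and S3 overlap.
S6 starts after S1 ends; S1 is clear from here.
S6 starts after S3 ends; S3 is clear from here.
S5 starts before S6 ends → S6 and S5 overlap.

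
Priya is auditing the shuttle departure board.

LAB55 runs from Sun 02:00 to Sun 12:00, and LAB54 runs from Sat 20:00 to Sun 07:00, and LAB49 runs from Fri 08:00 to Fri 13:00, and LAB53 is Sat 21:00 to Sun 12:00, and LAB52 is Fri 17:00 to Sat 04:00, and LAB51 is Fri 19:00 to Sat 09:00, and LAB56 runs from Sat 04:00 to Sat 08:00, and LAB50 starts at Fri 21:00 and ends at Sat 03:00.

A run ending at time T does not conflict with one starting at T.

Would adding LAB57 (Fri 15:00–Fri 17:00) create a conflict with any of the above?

No — it doesn't clash with anything

LAB49: ends Fri 13:00 at or before LAB57 starts Fri 15:00 → clear.
LAB52: starts Fri 17:00 at or after LAB57 ends Fri 17:00 → clear.
LAB51: starts Fri 19:00 at or after LAB57 ends Fri 17:00 → clear.
LAB50: starts Fri 21:00 at or after LAB57 ends Fri 17:00 → clear.
LAB56: starts Sat 04:00 at or after LAB57 ends Fri 17:00 → clear.
LAB54: starts Sat 20:00 at or after LAB57 ends Fri 17:00 → clear.
LAB53: starts Sat 21:00 at or after LAB57 ends Fri 17:00 → clear.
LAB55: starts Sun 02:00 at or after LAB57 ends Fri 17:00 → clear.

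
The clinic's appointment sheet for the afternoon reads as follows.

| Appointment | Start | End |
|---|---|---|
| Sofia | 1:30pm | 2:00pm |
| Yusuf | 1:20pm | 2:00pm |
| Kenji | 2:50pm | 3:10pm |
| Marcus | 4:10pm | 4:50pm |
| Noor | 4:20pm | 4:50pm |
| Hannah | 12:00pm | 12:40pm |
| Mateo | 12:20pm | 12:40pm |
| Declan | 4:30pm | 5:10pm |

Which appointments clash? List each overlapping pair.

Declan & Marcus, Declan & Noor, Hannah & Mateo, Marcus & Noor, Sofia & Yusuf

Check each pair: they overlap iff neither finishes before the other starts.
Sorted by start: Hannah, Mateo, Yusuf, Sofia, Kenji, Marcus, Noor, Declan.
Mateo starts before Hannah ends → Hannah and Mateo overlap.
Yusuf starts after Hannah ends, so nothing later overlaps Hannah either.
Yusuf starts after Mateo ends, so nothing later overlaps Mateo either.
Sofia starts before Yusuf ends → Yusuf and Sofia overlap.
Kenji starts after Yusuf ends, so nothing later overlaps Yusuf either.
Kenji starts after Sofia ends, so nothing later overlaps Sofia either.
Marcus starts after Kenji ends, so nothing later overlaps Kenji either.
Noor starts before Marcus ends → Marcus and Noor overlap.
Declan starts before Marcus ends → Marcus and Declan overlap.
Declan starts before Noor ends → Noor and Declan overlap.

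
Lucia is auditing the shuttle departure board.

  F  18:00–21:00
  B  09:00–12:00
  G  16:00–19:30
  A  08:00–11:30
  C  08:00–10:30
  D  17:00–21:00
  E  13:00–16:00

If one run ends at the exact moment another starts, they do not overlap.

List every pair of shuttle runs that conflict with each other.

Sorted by start: A, C, B, E, G, D, F.
C starts before A ends → A and C overlap.
B starts before A ends → A and B overlap.
E starts after A ends; A is clear from here.
B starts before C ends → C and B overlap.
E starts after C ends; C is clear from here.
E starts after B ends; B is clear from here.
G starts exactly when E ends (back-to-back, no overlap); E is clear from here.
D starts before G ends → G and D overlap.
F starts before G ends → G and F overlap.
F starts before D ends → D and F overlap.

A & B, A & C, B & C, D & F, D & G, F & G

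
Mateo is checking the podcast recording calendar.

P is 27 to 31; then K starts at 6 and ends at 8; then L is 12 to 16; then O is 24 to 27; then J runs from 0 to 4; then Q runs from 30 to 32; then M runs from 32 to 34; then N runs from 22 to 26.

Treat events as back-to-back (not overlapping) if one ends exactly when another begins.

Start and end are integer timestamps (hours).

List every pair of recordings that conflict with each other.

N & O, P & Q

Sorted by start: J, K, L, N, O, P, Q, M.
K starts after J ends, so nothing later overlaps J either.
L starts after K ends, so nothing later overlaps K either.
N starts after L ends, so nothing later overlaps L either.
O starts before N ends → N and O overlap.
P starts after N ends, so nothing later overlaps N either.
P starts exactly when O ends (back-to-back, no overlap), so nothing later overlaps O either.
Q starts before P ends → P and Q overlap.
M starts after P ends.
M starts exactly when Q ends (back-to-back, no overlap).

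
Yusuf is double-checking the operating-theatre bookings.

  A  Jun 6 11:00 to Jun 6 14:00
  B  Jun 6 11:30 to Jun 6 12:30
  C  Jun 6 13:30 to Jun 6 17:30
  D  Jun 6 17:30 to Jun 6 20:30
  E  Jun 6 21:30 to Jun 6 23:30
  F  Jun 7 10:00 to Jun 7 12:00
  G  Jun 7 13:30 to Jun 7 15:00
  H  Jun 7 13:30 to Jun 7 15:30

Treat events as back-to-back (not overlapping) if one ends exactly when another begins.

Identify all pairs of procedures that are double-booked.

Check each pair: they overlap iff neither finishes before the other starts.
Sorted by start: A, B, C, D, E, F, G, H.
B starts before A ends → A and B overlap.
C starts before A ends → A and C overlap.
D starts after A ends, so A has no further overlaps.
C starts after B ends, so B has no further overlaps.
D starts exactly when C ends (back-to-back, no overlap), so C has no further overlaps.
E starts after D ends, so D has no further overlaps.
F starts after E ends, so E has no further overlaps.
G starts after F ends, so F has no further overlaps.
H starts before G ends → G and H overlap.

A & B, A & C, G & H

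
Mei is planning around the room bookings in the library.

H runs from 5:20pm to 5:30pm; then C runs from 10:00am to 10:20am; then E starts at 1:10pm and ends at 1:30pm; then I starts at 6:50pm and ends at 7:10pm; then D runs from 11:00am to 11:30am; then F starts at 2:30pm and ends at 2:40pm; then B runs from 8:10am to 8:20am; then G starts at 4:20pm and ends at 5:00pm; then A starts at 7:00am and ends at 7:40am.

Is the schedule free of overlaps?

Sorted by start: A, B, C, D, E, F, G, H, I.
B starts after A ends, so A has no further overlaps.
C starts after B ends, so B has no further overlaps.
D starts after C ends, so C has no further overlaps.
E starts after D ends, so D has no further overlaps.
F starts after E ends, so E has no further overlaps.
G starts after F ends, so F has no further overlaps.
H starts after G ends, so G has no further overlaps.
I starts after H ends.
Every pair is clear; the schedule has no overlaps.

Yes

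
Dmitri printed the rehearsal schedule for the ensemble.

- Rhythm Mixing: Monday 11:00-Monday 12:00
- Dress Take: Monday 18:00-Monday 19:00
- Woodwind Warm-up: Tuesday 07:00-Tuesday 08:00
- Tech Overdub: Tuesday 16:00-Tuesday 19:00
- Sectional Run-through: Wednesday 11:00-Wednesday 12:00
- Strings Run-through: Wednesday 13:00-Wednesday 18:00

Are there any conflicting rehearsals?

No

Sorted by start: Rhythm Mixing, Dress Take, Woodwind Warm-up, Tech Overdub, Sectional Run-through, Strings Run-through.
Dress Take starts after Rhythm Mixing ends, so nothing later overlaps Rhythm Mixing either.
Woodwind Warm-up starts after Dress Take ends, so nothing later overlaps Dress Take either.
Tech Overdub starts after Woodwind Warm-up ends, so nothing later overlaps Woodwind Warm-up either.
Sectional Run-through starts after Tech Overdub ends, so nothing later overlaps Tech Overdub either.
Strings Run-through starts after Sectional Run-through ends.
Every pair is clear; the schedule has no overlaps.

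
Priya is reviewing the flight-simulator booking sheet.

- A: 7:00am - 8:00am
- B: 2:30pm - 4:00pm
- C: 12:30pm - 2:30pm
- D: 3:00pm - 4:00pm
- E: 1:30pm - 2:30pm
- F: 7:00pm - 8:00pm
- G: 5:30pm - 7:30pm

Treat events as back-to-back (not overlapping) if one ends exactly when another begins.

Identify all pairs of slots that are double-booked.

B & D, C & E, F & G

Check each pair: they overlap iff neither finishes before the other starts.
Sorted by start: A, C, E, B, D, G, F.
C starts after A ends — done with A.
E starts before C ends → C and E overlap.
B starts exactly when C ends (back-to-back, no overlap) — done with C.
B starts exactly when E ends (back-to-back, no overlap) — done with E.
D starts before B ends → B and D overlap.
G starts after B ends — done with B.
G starts after D ends — done with D.
F starts before G ends → G and F overlap.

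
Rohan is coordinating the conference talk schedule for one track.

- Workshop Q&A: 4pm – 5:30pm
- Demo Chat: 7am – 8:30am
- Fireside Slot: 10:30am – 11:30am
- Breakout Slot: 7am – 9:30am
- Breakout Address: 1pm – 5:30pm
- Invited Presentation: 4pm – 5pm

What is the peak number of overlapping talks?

Sort all start/end points and keep a running count:
7am start Breakout Slot → 1
7am start Demo Chat → 2
8:30am end Demo Chat → 1
9:30am end Breakout Slot → 0
10:30am start Fireside Slot → 1
11:30am end Fireside Slot → 0
1pm start Breakout Address → 1
4pm start Invited Presentation → 2
4pm start Workshop Q&A → 3
5pm end Invited Presentation → 2
5:30pm end Breakout Address → 1
5:30pm end Workshop Q&A → 0
Peak is 3, at 4pm (Breakout Address, Invited Presentation, Workshop Q&A).

3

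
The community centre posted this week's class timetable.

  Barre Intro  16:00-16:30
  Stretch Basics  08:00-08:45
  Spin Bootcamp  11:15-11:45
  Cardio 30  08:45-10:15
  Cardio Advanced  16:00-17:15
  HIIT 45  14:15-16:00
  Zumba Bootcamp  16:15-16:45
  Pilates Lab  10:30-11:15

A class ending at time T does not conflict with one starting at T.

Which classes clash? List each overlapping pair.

Barre Intro & Cardio Advanced, Barre Intro & Zumba Bootcamp, Cardio Advanced & Zumba Bootcamp

Sorted by start: Stretch Basics, Cardio 30, Pilates Lab, Spin Bootcamp, HIIT 45, Cardio Advanced, Barre Intro, Zumba Bootcamp.
Cardio 30 starts exactly when Stretch Basics ends (back-to-back, no overlap), so Stretch Basics has no further overlaps.
Pilates Lab starts after Cardio 30 ends, so Cardio 30 has no further overlaps.
Spin Bootcamp starts exactly when Pilates Lab ends (back-to-back, no overlap), so Pilates Lab has no further overlaps.
HIIT 45 starts after Spin Bootcamp ends, so Spin Bootcamp has no further overlaps.
Cardio Advanced starts exactly when HIIT 45 ends (back-to-back, no overlap), so HIIT 45 has no further overlaps.
Barre Intro starts before Cardio Advanced ends → Cardio Advanced and Barre Intro overlap.
Zumba Bootcamp starts before Cardio Advanced ends → Cardio Advanced and Zumba Bootcamp overlap.
Zumba Bootcamp starts before Barre Intro ends → Barre Intro and Zumba Bootcamp overlap.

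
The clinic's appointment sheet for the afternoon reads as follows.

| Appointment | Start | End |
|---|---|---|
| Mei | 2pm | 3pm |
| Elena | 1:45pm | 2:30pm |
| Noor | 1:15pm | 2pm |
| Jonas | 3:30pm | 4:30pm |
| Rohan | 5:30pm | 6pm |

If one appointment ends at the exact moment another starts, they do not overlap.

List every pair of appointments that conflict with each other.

Sorted by start: Noor, Elena, Mei, Jonas, Rohan.
Elena starts before Noor ends → Noor and Elena overlap.
Mei starts exactly when Noor ends (back-to-back, no overlap), so nothing later overlaps Noor either.
Mei starts before Elena ends → Elena and Mei overlap.
Jonas starts after Elena ends, so nothing later overlaps Elena either.
Jonas starts after Mei ends, so nothing later overlaps Mei either.
Rohan starts after Jonas ends.

Elena & Mei, Elena & Noor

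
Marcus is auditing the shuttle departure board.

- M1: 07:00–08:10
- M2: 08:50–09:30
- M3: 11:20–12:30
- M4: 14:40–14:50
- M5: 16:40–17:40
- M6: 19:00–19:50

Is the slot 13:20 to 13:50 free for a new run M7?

Yes — the slot is free

M1: ends 08:10 at or before M7 starts 13:20 → clear.
M2: ends 09:30 at or before M7 starts 13:20 → clear.
M3: ends 12:30 at or before M7 starts 13:20 → clear.
M4: starts 14:40 at or after M7 ends 13:50 → clear.
M5: starts 16:40 at or after M7 ends 13:50 → clear.
M6: starts 19:00 at or after M7 ends 13:50 → clear.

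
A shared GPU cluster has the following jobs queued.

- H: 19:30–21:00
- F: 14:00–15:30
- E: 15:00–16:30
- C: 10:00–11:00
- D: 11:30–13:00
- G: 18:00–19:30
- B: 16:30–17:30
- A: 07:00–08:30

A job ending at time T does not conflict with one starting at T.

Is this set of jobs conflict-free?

No

Sorted by start: A, C, D, F, E, B, G, H.
C starts after A ends; A is clear from here.
D starts after C ends; C is clear from here.
F starts after D ends; D is clear from here.
E starts before F ends → F and E overlap.
That's a conflict, so the schedule is not conflict-free.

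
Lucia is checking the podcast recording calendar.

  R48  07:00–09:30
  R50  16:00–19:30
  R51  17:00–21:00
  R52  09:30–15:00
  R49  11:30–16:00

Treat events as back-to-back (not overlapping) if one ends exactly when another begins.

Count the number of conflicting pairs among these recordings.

2

Sorted by start: R48, R52, R49, R50, R51.
R52 starts exactly when R48 ends (back-to-back, no overlap); R48 is clear from here.
R49 starts before R52 ends → R52 and R49 overlap.
R50 starts after R52 ends; R52 is clear from here.
R50 starts exactly when R49 ends (back-to-back, no overlap); R49 is clear from here.
R51 starts before R50 ends → R50 and R51 overlap.
Overlapping pairs: R49 & R52, R50 & R51 — 2 in total.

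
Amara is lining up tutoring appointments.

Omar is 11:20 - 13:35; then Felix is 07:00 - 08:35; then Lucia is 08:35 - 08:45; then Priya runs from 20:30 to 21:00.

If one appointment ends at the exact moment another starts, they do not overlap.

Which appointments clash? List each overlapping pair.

no overlapping pairs

Sorted by start: Felix, Lucia, Omar, Priya.
Lucia starts exactly when Felix ends (back-to-back, no overlap), so Felix has no further overlaps.
Omar starts after Lucia ends, so Lucia has no further overlaps.
Priya starts after Omar ends.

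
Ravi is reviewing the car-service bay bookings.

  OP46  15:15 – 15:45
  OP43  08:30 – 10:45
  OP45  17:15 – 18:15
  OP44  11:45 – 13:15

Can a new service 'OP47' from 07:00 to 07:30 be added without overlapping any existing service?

OP43: starts 08:30 at or after OP47 ends 07:30 → clear.
OP44: starts 11:45 at or after OP47 ends 07:30 → clear.
OP46: starts 15:15 at or after OP47 ends 07:30 → clear.
OP45: starts 17:15 at or after OP47 ends 07:30 → clear.

Yes — the slot is free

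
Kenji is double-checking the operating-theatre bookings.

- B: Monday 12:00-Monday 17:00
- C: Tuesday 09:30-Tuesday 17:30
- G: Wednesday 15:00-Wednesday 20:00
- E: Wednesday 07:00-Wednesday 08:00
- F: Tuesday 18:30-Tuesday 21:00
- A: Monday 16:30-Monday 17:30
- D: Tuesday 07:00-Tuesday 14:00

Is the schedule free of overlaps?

No

Check each pair: they overlap iff neither finishes before the other starts.
Sorted by start: B, A, D, C, F, E, G.
A starts before B ends → B and A overlap.
That's a conflict, so the schedule is not conflict-free.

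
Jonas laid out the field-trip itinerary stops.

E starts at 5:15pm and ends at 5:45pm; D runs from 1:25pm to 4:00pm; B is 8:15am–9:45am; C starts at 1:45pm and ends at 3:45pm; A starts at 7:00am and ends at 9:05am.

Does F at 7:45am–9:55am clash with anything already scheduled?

Yes — it overlaps A, B

A: starts 7:00am before F ends 9:55am, and ends 9:05am after F starts 7:45am → overlap.
B: starts 8:15am before F ends 9:55am, and ends 9:45am after F starts 7:45am → overlap.
D: starts 1:25pm at or after F ends 9:55am → clear.
C: starts 1:45pm at or after F ends 9:55am → clear.
E: starts 5:15pm at or after F ends 9:55am → clear.
F overlaps A, B.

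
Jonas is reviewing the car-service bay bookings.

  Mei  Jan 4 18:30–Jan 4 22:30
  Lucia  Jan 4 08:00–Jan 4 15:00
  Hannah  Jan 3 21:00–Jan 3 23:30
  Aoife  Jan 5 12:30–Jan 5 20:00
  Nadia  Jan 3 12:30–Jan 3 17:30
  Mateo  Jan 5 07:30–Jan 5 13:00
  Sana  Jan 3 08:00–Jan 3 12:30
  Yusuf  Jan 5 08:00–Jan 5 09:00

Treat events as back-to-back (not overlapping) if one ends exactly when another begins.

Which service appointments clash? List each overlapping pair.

Aoife & Mateo, Mateo & Yusuf

Sorted by start: Sana, Nadia, Hannah, Lucia, Mei, Mateo, Yusuf, Aoife.
Nadia starts exactly when Sana ends (back-to-back, no overlap), so Sana has no further overlaps.
Hannah starts after Nadia ends, so Nadia has no further overlaps.
Lucia starts after Hannah ends, so Hannah has no further overlaps.
Mei starts after Lucia ends, so Lucia has no further overlaps.
Mateo starts after Mei ends, so Mei has no further overlaps.
Yusuf starts before Mateo ends → Mateo and Yusuf overlap.
Aoife starts before Mateo ends → Mateo and Aoife overlap.
Aoife starts after Yusuf ends.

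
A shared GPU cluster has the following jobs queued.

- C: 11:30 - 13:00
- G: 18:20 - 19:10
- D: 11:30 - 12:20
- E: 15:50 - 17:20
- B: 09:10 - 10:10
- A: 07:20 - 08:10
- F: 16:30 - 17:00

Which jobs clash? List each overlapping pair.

Two intervals overlap when each starts before the other ends.
Sorted by start: A, B, C, D, E, F, G.
B starts after A ends; A is clear from here.
C starts after B ends; B is clear from here.
D starts before C ends → C and D overlap.
E starts after C ends; C is clear from here.
E starts after D ends; D is clear from here.
F starts before E ends → E and F overlap.
G starts after E ends.
G starts after F ends.

C & D, E & F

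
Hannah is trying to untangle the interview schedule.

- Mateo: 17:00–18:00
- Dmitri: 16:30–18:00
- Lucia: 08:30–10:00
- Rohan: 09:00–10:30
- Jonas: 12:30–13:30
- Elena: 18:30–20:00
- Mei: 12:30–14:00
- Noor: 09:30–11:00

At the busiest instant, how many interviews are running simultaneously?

3

Sweep the timeline, counting +1 at each start and −1 at each end (ends before starts at a tie):
08:30 start Lucia → 1
09:00 start Rohan → 2
09:30 start Noor → 3
10:00 end Lucia → 2
10:30 end Rohan → 1
11:00 end Noor → 0
12:30 start Jonas → 1
12:30 start Mei → 2
13:30 end Jonas → 1
14:00 end Mei → 0
16:30 start Dmitri → 1
17:00 start Mateo → 2
18:00 end Dmitri → 1
18:00 end Mateo → 0
18:30 start Elena → 1
20:00 end Elena → 0
Peak is 3, at 09:30 (Lucia, Noor, Rohan).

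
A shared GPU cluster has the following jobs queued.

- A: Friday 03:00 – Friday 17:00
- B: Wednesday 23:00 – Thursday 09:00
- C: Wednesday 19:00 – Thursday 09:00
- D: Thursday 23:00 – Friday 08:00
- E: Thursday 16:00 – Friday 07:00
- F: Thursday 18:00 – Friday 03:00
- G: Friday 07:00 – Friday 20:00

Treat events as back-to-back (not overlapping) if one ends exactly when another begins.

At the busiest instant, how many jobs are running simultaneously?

3

Sort all start/end points and keep a running count:
Wednesday 19:00 start C → 1
Wednesday 23:00 start B → 2
Thursday 09:00 end B → 1
Thursday 09:00 end C → 0
Thursday 16:00 start E → 1
Thursday 18:00 start F → 2
Thursday 23:00 start D → 3
Friday 03:00 end F → 2
Friday 03:00 start A → 3
Friday 07:00 end E → 2
Friday 07:00 start G → 3
Friday 08:00 end D → 2
Friday 17:00 end A → 1
Friday 20:00 end G → 0
Peak is 3, at Thursday 23:00 (D, E, F).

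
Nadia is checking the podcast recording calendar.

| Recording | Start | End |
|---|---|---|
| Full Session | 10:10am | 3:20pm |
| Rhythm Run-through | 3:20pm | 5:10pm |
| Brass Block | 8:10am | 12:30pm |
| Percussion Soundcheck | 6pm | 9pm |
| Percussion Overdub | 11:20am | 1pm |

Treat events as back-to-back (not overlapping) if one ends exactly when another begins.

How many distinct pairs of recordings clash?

Sorted by start: Brass Block, Full Session, Percussion Overdub, Rhythm Run-through, Percussion Soundcheck.
Full Session starts before Brass Block ends → Brass Block and Full Session overlap.
Percussion Overdub starts before Brass Block ends → Brass Block and Percussion Overdub overlap.
Rhythm Run-through starts after Brass Block ends, so nothing later overlaps Brass Block either.
Percussion Overdub starts before Full Session ends → Full Session and Percussion Overdub overlap.
Rhythm Run-through starts exactly when Full Session ends (back-to-back, no overlap), so nothing later overlaps Full Session either.
Rhythm Run-through starts after Percussion Overdub ends, so nothing later overlaps Percussion Overdub either.
Percussion Soundcheck starts after Rhythm Run-through ends.
Overlapping pairs: Brass Block & Full Session, Brass Block & Percussion Overdub, Full Session & Percussion Overdub — 3 in total.

3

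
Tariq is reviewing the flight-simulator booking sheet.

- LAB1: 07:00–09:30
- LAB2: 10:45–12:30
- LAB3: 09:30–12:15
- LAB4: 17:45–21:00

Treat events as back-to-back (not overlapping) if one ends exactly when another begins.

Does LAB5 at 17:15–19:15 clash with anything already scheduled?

LAB1: ends 09:30 at or before LAB5 starts 17:15 → clear.
LAB3: ends 12:15 at or before LAB5 starts 17:15 → clear.
LAB2: ends 12:30 at or before LAB5 starts 17:15 → clear.
LAB4: starts 17:45 before LAB5 ends 19:15, and ends 21:00 after LAB5 starts 17:15 → overlap.
LAB5 overlaps LAB4.

Yes — it overlaps LAB4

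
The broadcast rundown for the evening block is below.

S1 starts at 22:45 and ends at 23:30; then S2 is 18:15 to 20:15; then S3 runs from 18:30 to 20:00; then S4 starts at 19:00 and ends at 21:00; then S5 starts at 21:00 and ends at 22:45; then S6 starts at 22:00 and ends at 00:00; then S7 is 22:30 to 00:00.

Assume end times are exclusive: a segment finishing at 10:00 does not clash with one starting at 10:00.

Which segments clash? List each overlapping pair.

Sorted by start: S2, S3, S4, S5, S6, S7, S1.
S3 starts before S2 ends → S2 and S3 overlap.
S4 starts before S2 ends → S2 and S4 overlap.
S5 starts after S2 ends — done with S2.
S4 starts before S3 ends → S3 and S4 overlap.
S5 starts after S3 ends — done with S3.
S5 starts exactly when S4 ends (back-to-back, no overlap) — done with S4.
S6 starts before S5 ends → S5 and S6 overlap.
S7 starts before S5 ends → S5 and S7 overlap.
S1 starts exactly when S5 ends (back-to-back, no overlap).
S7 starts before S6 ends → S6 and S7 overlap.
S1 starts before S6 ends → S6 and S1 overlap.
S1 starts before S7 ends → S7 and S1 overlap.

S1 & S6, S1 & S7, S2 & S3, S2 & S4, S3 & S4, S5 & S6, S5 & S7, S6 & S7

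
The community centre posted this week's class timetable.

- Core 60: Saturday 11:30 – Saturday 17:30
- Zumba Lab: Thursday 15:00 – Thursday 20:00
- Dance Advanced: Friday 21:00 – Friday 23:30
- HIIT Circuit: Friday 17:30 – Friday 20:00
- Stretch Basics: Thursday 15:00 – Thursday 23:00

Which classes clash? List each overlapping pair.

Sorted by start: Stretch Basics, Zumba Lab, HIIT Circuit, Dance Advanced, Core 60.
Zumba Lab starts before Stretch Basics ends → Stretch Basics and Zumba Lab overlap.
HIIT Circuit starts after Stretch Basics ends, so nothing later overlaps Stretch Basics either.
HIIT Circuit starts after Zumba Lab ends, so nothing later overlaps Zumba Lab either.
Dance Advanced starts after HIIT Circuit ends, so nothing later overlaps HIIT Circuit either.
Core 60 starts after Dance Advanced ends.

Stretch Basics & Zumba Lab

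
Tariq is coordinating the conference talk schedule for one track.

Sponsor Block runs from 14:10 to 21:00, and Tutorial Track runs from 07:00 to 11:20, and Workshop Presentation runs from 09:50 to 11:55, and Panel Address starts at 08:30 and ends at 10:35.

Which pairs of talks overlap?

Panel Address & Tutorial Track, Panel Address & Workshop Presentation, Tutorial Track & Workshop Presentation

Two intervals overlap when each starts before the other ends.
Sorted by start: Tutorial Track, Panel Address, Workshop Presentation, Sponsor Block.
Panel Address starts before Tutorial Track ends → Tutorial Track and Panel Address overlap.
Workshop Presentation starts before Tutorial Track ends → Tutorial Track and Workshop Presentation overlap.
Sponsor Block starts after Tutorial Track ends.
Workshop Presentation starts before Panel Address ends → Panel Address and Workshop Presentation overlap.
Sponsor Block starts after Panel Address ends.
Sponsor Block starts after Workshop Presentation ends.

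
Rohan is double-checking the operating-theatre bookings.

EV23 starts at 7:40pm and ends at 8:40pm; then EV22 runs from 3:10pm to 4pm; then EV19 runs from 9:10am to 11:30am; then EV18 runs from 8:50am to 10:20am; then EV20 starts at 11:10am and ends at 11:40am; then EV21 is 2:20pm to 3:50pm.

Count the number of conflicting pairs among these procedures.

3

Sorted by start: EV18, EV19, EV20, EV21, EV22, EV23.
EV19 starts before EV18 ends → EV18 and EV19 overlap.
EV20 starts after EV18 ends — done with EV18.
EV20 starts before EV19 ends → EV19 and EV20 overlap.
EV21 starts after EV19 ends — done with EV19.
EV21 starts after EV20 ends — done with EV20.
EV22 starts before EV21 ends → EV21 and EV22 overlap.
EV23 starts after EV21 ends.
EV23 starts after EV22 ends.
Overlapping pairs: EV18 & EV19, EV19 & EV20, EV21 & EV22 — 3 in total.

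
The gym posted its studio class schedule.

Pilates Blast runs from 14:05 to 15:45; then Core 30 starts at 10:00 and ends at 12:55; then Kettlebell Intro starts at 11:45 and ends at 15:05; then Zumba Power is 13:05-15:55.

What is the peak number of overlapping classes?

3

Walk through starts and ends in time order (an end at T is processed before a start at T):
10:00 start Core 30 → 1
11:45 start Kettlebell Intro → 2
12:55 end Core 30 → 1
13:05 start Zumba Power → 2
14:05 start Pilates Blast → 3
15:05 end Kettlebell Intro → 2
15:45 end Pilates Blast → 1
15:55 end Zumba Power → 0
Peak is 3, at 14:05 (Kettlebell Intro, Pilates Blast, Zumba Power).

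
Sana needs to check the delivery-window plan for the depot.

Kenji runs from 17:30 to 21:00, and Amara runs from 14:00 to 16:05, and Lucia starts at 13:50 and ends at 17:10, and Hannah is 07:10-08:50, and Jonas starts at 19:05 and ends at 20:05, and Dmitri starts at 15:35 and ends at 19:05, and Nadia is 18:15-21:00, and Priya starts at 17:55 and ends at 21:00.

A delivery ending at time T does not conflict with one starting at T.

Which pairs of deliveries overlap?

Amara & Dmitri, Amara & Lucia, Dmitri & Kenji, Dmitri & Lucia, Dmitri & Nadia, Dmitri & Priya, Jonas & Kenji, Jonas & Nadia, Jonas & Priya, Kenji & Nadia, Kenji & Priya, Nadia & Priya

Check each pair: they overlap iff neither finishes before the other starts.
Sorted by start: Hannah, Lucia, Amara, Dmitri, Kenji, Priya, Nadia, Jonas.
Lucia starts after Hannah ends, so nothing later overlaps Hannah either.
Amara starts before Lucia ends → Lucia and Amara overlap.
Dmitri starts before Lucia ends → Lucia and Dmitri overlap.
Kenji starts after Lucia ends, so nothing later overlaps Lucia either.
Dmitri starts before Amara ends → Amara and Dmitri overlap.
Kenji starts after Amara ends, so nothing later overlaps Amara either.
Kenji starts before Dmitri ends → Dmitri and Kenji overlap.
Priya starts before Dmitri ends → Dmitri and Priya overlap.
Nadia starts before Dmitri ends → Dmitri and Nadia overlap.
Jonas starts exactly when Dmitri ends (back-to-back, no overlap).
Priya starts before Kenji ends → Kenji and Priya overlap.
Nadia starts before Kenji ends → Kenji and Nadia overlap.
Jonas starts before Kenji ends → Kenji and Jonas overlap.
Nadia starts before Priya ends → Priya and Nadia overlap.
Jonas starts before Priya ends → Priya and Jonas overlap.
Jonas starts before Nadia ends → Nadia and Jonas overlap.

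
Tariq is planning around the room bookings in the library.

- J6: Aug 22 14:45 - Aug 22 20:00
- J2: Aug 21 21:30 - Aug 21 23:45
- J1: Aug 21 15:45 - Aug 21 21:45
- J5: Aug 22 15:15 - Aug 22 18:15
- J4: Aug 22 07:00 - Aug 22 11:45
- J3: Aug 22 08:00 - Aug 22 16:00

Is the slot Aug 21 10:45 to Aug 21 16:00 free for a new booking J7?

No — it overlaps J1

J1: starts Aug 21 15:45 before J7 ends Aug 21 16:00, and ends Aug 21 21:45 after J7 starts Aug 21 10:45 → overlap.
J2: starts Aug 21 21:30 at or after J7 ends Aug 21 16:00 → clear.
J4: starts Aug 22 07:00 at or after J7 ends Aug 21 16:00 → clear.
J3: starts Aug 22 08:00 at or after J7 ends Aug 21 16:00 → clear.
J6: starts Aug 22 14:45 at or after J7 ends Aug 21 16:00 → clear.
J5: starts Aug 22 15:15 at or after J7 ends Aug 21 16:00 → clear.
J7 overlaps J1.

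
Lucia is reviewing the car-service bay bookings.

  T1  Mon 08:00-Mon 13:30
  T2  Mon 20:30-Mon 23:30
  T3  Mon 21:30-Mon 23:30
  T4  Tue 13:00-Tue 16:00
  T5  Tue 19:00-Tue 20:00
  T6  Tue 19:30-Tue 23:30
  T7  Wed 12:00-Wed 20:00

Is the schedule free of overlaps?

Sorted by start: T1, T2, T3, T4, T5, T6, T7.
T2 starts after T1 ends, so nothing later overlaps T1 either.
T3 starts before T2 ends → T2 and T3 overlap.
That's a conflict, so the schedule is not conflict-free.

No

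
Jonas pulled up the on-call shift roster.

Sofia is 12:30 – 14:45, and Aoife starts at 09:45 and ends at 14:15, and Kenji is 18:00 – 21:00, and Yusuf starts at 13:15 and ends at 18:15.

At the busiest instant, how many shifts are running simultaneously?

Sweep the timeline, counting +1 at each start and −1 at each end (ends before starts at a tie):
09:45 start Aoife → 1
12:30 start Sofia → 2
13:15 start Yusuf → 3
14:15 end Aoife → 2
14:45 end Sofia → 1
18:00 start Kenji → 2
18:15 end Yusuf → 1
21:00 end Kenji → 0
Peak is 3, at 13:15 (Aoife, Sofia, Yusuf).

3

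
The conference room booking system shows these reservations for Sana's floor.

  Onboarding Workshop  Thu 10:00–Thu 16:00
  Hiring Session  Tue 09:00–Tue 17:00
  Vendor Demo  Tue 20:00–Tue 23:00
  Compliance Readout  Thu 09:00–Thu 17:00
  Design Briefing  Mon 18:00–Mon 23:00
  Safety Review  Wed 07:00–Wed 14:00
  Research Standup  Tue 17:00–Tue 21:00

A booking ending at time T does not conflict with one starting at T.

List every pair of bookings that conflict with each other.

Compliance Readout & Onboarding Workshop, Research Standup & Vendor Demo

Sorted by start: Design Briefing, Hiring Session, Research Standup, Vendor Demo, Safety Review, Compliance Readout, Onboarding Workshop.
Hiring Session starts after Design Briefing ends — done with Design Briefing.
Research Standup starts exactly when Hiring Session ends (back-to-back, no overlap) — done with Hiring Session.
Vendor Demo starts before Research Standup ends → Research Standup and Vendor Demo overlap.
Safety Review starts after Research Standup ends — done with Research Standup.
Safety Review starts after Vendor Demo ends — done with Vendor Demo.
Compliance Readout starts after Safety Review ends — done with Safety Review.
Onboarding Workshop starts before Compliance Readout ends → Compliance Readout and Onboarding Workshop overlap.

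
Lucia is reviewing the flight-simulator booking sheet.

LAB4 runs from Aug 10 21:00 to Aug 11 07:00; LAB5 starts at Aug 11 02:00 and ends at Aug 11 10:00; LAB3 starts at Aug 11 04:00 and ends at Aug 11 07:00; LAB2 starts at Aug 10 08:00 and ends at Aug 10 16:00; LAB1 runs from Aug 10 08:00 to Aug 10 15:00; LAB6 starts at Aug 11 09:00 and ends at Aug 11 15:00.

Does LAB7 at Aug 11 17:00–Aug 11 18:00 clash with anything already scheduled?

LAB1: ends Aug 10 15:00 at or before LAB7 starts Aug 11 17:00 → clear.
LAB2: ends Aug 10 16:00 at or before LAB7 starts Aug 11 17:00 → clear.
LAB4: ends Aug 11 07:00 at or before LAB7 starts Aug 11 17:00 → clear.
LAB5: ends Aug 11 10:00 at or before LAB7 starts Aug 11 17:00 → clear.
LAB3: ends Aug 11 07:00 at or before LAB7 starts Aug 11 17:00 → clear.
LAB6: ends Aug 11 15:00 at or before LAB7 starts Aug 11 17:00 → clear.

No — it doesn't clash with anything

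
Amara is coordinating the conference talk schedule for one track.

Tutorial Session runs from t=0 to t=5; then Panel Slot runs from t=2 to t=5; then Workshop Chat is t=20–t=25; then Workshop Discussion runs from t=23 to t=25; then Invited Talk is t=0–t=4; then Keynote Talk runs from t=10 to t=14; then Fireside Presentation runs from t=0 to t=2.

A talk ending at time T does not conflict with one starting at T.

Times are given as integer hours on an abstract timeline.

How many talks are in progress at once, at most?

3

Sort all start/end points and keep a running count:
t=0 start Fireside Presentation → 1
t=0 start Invited Talk → 2
t=0 start Tutorial Session → 3
t=2 end Fireside Presentation → 2
t=2 start Panel Slot → 3
t=4 end Invited Talk → 2
t=5 end Panel Slot → 1
t=5 end Tutorial Session → 0
t=10 start Keynote Talk → 1
t=14 end Keynote Talk → 0
t=20 start Workshop Chat → 1
t=23 start Workshop Discussion → 2
t=25 end Workshop Chat → 1
t=25 end Workshop Discussion → 0
Peak is 3, at t=0 (Fireside Presentation, Invited Talk, Tutorial Session).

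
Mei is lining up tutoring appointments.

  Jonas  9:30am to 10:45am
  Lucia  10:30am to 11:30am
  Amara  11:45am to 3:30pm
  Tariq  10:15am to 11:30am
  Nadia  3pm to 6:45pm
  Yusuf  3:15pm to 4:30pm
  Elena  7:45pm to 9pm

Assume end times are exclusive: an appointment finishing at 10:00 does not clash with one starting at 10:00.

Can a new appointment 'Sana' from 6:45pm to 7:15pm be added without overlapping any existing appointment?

Jonas: ends 10:45am at or before Sana starts 6:45pm → clear.
Tariq: ends 11:30am at or before Sana starts 6:45pm → clear.
Lucia: ends 11:30am at or before Sana starts 6:45pm → clear.
Amara: ends 3:30pm at or before Sana starts 6:45pm → clear.
Nadia: ends 6:45pm at or before Sana starts 6:45pm → clear.
Yusuf: ends 4:30pm at or before Sana starts 6:45pm → clear.
Elena: starts 7:45pm at or after Sana ends 7:15pm → clear.

Yes — the slot is free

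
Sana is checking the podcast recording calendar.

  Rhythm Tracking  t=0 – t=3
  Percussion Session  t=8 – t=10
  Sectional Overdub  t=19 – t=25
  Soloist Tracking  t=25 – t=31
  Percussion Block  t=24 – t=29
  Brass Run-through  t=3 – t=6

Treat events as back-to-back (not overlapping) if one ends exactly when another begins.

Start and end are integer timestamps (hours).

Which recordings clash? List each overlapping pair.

Percussion Block & Sectional Overdub, Percussion Block & Soloist Tracking

Sorted by start: Rhythm Tracking, Brass Run-through, Percussion Session, Sectional Overdub, Percussion Block, Soloist Tracking.
Brass Run-through starts exactly when Rhythm Tracking ends (back-to-back, no overlap); Rhythm Tracking is clear from here.
Percussion Session starts after Brass Run-through ends; Brass Run-through is clear from here.
Sectional Overdub starts after Percussion Session ends; Percussion Session is clear from here.
Percussion Block starts before Sectional Overdub ends → Sectional Overdub and Percussion Block overlap.
Soloist Tracking starts exactly when Sectional Overdub ends (back-to-back, no overlap).
Soloist Tracking starts before Percussion Block ends → Percussion Block and Soloist Tracking overlap.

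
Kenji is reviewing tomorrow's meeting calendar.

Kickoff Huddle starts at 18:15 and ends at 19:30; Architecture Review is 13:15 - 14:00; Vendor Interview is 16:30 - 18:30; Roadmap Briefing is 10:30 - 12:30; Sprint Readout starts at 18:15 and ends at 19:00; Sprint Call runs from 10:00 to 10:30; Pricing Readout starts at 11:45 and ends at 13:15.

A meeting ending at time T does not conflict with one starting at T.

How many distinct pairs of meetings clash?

4

Sorted by start: Sprint Call, Roadmap Briefing, Pricing Readout, Architecture Review, Vendor Interview, Kickoff Huddle, Sprint Readout.
Roadmap Briefing starts exactly when Sprint Call ends (back-to-back, no overlap) — done with Sprint Call.
Pricing Readout starts before Roadmap Briefing ends → Roadmap Briefing and Pricing Readout overlap.
Architecture Review starts after Roadmap Briefing ends — done with Roadmap Briefing.
Architecture Review starts exactly when Pricing Readout ends (back-to-back, no overlap) — done with Pricing Readout.
Vendor Interview starts after Architecture Review ends — done with Architecture Review.
Kickoff Huddle starts before Vendor Interview ends → Vendor Interview and Kickoff Huddle overlap.
Sprint Readout starts before Vendor Interview ends → Vendor Interview and Sprint Readout overlap.
Sprint Readout starts before Kickoff Huddle ends → Kickoff Huddle and Sprint Readout overlap.
Overlapping pairs: Kickoff Huddle & Sprint Readout, Kickoff Huddle & Vendor Interview, Pricing Readout & Roadmap Briefing, Sprint Readout & Vendor Interview — 4 in total.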